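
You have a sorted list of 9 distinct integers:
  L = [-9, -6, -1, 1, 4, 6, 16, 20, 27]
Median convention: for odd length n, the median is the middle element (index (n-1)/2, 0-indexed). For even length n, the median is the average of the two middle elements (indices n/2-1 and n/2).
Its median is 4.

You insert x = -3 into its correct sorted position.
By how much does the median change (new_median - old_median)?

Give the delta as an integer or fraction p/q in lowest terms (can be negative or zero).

Answer: -3/2

Derivation:
Old median = 4
After inserting x = -3: new sorted = [-9, -6, -3, -1, 1, 4, 6, 16, 20, 27]
New median = 5/2
Delta = 5/2 - 4 = -3/2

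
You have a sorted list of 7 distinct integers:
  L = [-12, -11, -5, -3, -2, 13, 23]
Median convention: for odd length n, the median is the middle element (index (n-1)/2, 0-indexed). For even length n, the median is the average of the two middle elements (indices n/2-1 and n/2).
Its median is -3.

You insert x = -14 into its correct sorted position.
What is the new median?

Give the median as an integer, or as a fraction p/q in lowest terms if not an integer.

Answer: -4

Derivation:
Old list (sorted, length 7): [-12, -11, -5, -3, -2, 13, 23]
Old median = -3
Insert x = -14
Old length odd (7). Middle was index 3 = -3.
New length even (8). New median = avg of two middle elements.
x = -14: 0 elements are < x, 7 elements are > x.
New sorted list: [-14, -12, -11, -5, -3, -2, 13, 23]
New median = -4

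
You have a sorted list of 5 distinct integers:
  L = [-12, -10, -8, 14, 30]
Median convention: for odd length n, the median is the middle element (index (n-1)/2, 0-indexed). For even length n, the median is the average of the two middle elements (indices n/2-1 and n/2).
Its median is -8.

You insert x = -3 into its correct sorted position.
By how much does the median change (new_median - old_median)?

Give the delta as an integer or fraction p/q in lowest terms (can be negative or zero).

Answer: 5/2

Derivation:
Old median = -8
After inserting x = -3: new sorted = [-12, -10, -8, -3, 14, 30]
New median = -11/2
Delta = -11/2 - -8 = 5/2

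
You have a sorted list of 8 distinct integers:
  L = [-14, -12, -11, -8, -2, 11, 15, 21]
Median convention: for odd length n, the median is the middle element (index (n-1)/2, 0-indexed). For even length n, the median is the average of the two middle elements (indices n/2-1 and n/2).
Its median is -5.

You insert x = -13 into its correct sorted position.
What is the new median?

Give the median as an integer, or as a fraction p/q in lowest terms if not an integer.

Old list (sorted, length 8): [-14, -12, -11, -8, -2, 11, 15, 21]
Old median = -5
Insert x = -13
Old length even (8). Middle pair: indices 3,4 = -8,-2.
New length odd (9). New median = single middle element.
x = -13: 1 elements are < x, 7 elements are > x.
New sorted list: [-14, -13, -12, -11, -8, -2, 11, 15, 21]
New median = -8

Answer: -8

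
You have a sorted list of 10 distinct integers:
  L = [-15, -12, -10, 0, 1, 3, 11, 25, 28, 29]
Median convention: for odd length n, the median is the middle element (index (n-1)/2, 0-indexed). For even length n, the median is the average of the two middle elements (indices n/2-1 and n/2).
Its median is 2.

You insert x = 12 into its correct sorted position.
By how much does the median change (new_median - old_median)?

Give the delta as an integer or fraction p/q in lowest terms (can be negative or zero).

Old median = 2
After inserting x = 12: new sorted = [-15, -12, -10, 0, 1, 3, 11, 12, 25, 28, 29]
New median = 3
Delta = 3 - 2 = 1

Answer: 1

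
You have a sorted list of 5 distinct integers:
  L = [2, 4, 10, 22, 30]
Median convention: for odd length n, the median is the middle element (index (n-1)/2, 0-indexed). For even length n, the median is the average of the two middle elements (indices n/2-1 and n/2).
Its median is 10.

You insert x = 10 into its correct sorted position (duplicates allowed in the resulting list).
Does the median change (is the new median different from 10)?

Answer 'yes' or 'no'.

Old median = 10
Insert x = 10
New median = 10
Changed? no

Answer: no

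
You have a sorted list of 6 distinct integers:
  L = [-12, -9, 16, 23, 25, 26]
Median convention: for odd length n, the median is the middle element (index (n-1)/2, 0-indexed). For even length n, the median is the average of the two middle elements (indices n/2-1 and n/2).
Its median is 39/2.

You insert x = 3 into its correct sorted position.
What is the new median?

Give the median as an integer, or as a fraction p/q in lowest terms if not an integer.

Old list (sorted, length 6): [-12, -9, 16, 23, 25, 26]
Old median = 39/2
Insert x = 3
Old length even (6). Middle pair: indices 2,3 = 16,23.
New length odd (7). New median = single middle element.
x = 3: 2 elements are < x, 4 elements are > x.
New sorted list: [-12, -9, 3, 16, 23, 25, 26]
New median = 16

Answer: 16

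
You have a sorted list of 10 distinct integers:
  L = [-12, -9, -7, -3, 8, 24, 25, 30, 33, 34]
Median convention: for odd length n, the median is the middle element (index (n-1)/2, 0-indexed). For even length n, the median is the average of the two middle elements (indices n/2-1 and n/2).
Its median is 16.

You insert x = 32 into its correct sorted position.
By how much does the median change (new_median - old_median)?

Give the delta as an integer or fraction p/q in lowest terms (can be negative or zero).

Answer: 8

Derivation:
Old median = 16
After inserting x = 32: new sorted = [-12, -9, -7, -3, 8, 24, 25, 30, 32, 33, 34]
New median = 24
Delta = 24 - 16 = 8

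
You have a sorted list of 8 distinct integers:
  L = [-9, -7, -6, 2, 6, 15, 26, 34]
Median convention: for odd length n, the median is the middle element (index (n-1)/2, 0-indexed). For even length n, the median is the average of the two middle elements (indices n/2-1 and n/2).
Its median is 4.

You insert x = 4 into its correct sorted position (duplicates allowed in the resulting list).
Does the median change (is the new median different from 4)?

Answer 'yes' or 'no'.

Old median = 4
Insert x = 4
New median = 4
Changed? no

Answer: no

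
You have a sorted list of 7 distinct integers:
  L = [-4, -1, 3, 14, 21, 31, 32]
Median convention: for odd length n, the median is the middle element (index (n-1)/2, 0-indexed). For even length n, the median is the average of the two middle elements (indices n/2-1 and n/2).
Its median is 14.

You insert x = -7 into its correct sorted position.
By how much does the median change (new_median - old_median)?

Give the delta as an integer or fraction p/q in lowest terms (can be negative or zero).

Old median = 14
After inserting x = -7: new sorted = [-7, -4, -1, 3, 14, 21, 31, 32]
New median = 17/2
Delta = 17/2 - 14 = -11/2

Answer: -11/2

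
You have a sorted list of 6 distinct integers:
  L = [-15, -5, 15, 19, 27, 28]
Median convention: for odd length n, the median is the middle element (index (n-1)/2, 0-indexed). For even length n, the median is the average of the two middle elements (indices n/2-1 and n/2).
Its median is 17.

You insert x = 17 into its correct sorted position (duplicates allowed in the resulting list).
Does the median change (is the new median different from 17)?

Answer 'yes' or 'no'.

Old median = 17
Insert x = 17
New median = 17
Changed? no

Answer: no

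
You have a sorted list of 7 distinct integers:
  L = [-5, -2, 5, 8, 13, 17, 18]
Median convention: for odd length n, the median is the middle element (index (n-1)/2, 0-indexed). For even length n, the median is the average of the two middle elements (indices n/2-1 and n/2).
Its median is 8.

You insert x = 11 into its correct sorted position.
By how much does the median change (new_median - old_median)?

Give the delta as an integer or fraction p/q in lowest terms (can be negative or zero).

Old median = 8
After inserting x = 11: new sorted = [-5, -2, 5, 8, 11, 13, 17, 18]
New median = 19/2
Delta = 19/2 - 8 = 3/2

Answer: 3/2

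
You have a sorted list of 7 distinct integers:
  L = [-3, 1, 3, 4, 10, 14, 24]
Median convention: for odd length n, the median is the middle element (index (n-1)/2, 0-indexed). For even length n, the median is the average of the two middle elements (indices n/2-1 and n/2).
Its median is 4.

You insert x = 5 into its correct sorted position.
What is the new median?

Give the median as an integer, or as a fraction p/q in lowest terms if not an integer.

Old list (sorted, length 7): [-3, 1, 3, 4, 10, 14, 24]
Old median = 4
Insert x = 5
Old length odd (7). Middle was index 3 = 4.
New length even (8). New median = avg of two middle elements.
x = 5: 4 elements are < x, 3 elements are > x.
New sorted list: [-3, 1, 3, 4, 5, 10, 14, 24]
New median = 9/2

Answer: 9/2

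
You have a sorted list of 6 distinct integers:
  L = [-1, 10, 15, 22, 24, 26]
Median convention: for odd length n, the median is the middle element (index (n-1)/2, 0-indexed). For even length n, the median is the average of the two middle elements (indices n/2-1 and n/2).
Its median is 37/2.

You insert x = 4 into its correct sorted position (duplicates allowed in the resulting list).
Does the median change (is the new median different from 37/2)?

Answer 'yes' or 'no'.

Old median = 37/2
Insert x = 4
New median = 15
Changed? yes

Answer: yes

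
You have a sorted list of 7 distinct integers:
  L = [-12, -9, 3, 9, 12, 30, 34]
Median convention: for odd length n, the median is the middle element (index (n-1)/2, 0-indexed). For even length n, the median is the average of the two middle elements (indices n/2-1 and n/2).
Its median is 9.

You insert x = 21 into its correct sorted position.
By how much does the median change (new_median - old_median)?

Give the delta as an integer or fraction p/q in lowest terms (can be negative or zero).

Old median = 9
After inserting x = 21: new sorted = [-12, -9, 3, 9, 12, 21, 30, 34]
New median = 21/2
Delta = 21/2 - 9 = 3/2

Answer: 3/2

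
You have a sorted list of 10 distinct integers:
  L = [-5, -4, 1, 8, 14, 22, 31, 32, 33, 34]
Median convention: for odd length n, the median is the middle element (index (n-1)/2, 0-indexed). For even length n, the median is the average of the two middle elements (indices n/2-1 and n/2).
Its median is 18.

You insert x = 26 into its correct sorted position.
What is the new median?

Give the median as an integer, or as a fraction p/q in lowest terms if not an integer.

Old list (sorted, length 10): [-5, -4, 1, 8, 14, 22, 31, 32, 33, 34]
Old median = 18
Insert x = 26
Old length even (10). Middle pair: indices 4,5 = 14,22.
New length odd (11). New median = single middle element.
x = 26: 6 elements are < x, 4 elements are > x.
New sorted list: [-5, -4, 1, 8, 14, 22, 26, 31, 32, 33, 34]
New median = 22

Answer: 22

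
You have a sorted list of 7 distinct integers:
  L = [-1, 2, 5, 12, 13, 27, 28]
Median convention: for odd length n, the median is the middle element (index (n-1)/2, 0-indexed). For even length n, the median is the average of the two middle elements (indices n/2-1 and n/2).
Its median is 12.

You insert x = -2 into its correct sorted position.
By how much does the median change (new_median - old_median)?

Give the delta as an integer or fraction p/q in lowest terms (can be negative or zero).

Old median = 12
After inserting x = -2: new sorted = [-2, -1, 2, 5, 12, 13, 27, 28]
New median = 17/2
Delta = 17/2 - 12 = -7/2

Answer: -7/2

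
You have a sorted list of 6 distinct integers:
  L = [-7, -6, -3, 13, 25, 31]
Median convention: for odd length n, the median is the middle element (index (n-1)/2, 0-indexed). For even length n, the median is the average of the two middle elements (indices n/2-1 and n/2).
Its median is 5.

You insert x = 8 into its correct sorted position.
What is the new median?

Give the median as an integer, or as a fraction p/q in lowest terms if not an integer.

Answer: 8

Derivation:
Old list (sorted, length 6): [-7, -6, -3, 13, 25, 31]
Old median = 5
Insert x = 8
Old length even (6). Middle pair: indices 2,3 = -3,13.
New length odd (7). New median = single middle element.
x = 8: 3 elements are < x, 3 elements are > x.
New sorted list: [-7, -6, -3, 8, 13, 25, 31]
New median = 8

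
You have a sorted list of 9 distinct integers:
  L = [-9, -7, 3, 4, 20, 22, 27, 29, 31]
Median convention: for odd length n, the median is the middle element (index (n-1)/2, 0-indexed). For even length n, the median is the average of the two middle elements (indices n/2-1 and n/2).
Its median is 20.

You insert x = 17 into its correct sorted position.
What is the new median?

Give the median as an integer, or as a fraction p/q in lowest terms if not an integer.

Answer: 37/2

Derivation:
Old list (sorted, length 9): [-9, -7, 3, 4, 20, 22, 27, 29, 31]
Old median = 20
Insert x = 17
Old length odd (9). Middle was index 4 = 20.
New length even (10). New median = avg of two middle elements.
x = 17: 4 elements are < x, 5 elements are > x.
New sorted list: [-9, -7, 3, 4, 17, 20, 22, 27, 29, 31]
New median = 37/2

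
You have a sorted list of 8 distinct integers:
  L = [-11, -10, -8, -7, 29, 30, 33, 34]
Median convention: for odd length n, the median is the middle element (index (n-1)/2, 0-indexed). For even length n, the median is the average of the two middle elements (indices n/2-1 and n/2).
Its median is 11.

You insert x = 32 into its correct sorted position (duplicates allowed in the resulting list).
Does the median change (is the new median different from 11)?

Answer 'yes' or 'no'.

Answer: yes

Derivation:
Old median = 11
Insert x = 32
New median = 29
Changed? yes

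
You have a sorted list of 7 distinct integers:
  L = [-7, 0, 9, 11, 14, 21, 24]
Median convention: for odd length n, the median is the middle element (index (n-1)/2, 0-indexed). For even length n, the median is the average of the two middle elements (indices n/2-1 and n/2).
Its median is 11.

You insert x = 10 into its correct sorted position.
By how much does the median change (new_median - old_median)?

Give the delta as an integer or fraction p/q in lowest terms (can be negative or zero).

Answer: -1/2

Derivation:
Old median = 11
After inserting x = 10: new sorted = [-7, 0, 9, 10, 11, 14, 21, 24]
New median = 21/2
Delta = 21/2 - 11 = -1/2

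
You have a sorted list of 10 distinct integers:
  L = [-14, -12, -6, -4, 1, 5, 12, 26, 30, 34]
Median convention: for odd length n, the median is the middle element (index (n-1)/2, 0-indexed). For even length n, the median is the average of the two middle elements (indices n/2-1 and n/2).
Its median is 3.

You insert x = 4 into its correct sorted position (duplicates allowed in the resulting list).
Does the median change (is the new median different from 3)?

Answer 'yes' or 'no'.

Old median = 3
Insert x = 4
New median = 4
Changed? yes

Answer: yes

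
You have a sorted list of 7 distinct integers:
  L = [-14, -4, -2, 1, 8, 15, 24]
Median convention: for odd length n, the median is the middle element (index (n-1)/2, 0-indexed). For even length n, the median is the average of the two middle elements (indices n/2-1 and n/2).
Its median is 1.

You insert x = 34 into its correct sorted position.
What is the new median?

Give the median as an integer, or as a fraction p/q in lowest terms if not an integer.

Old list (sorted, length 7): [-14, -4, -2, 1, 8, 15, 24]
Old median = 1
Insert x = 34
Old length odd (7). Middle was index 3 = 1.
New length even (8). New median = avg of two middle elements.
x = 34: 7 elements are < x, 0 elements are > x.
New sorted list: [-14, -4, -2, 1, 8, 15, 24, 34]
New median = 9/2

Answer: 9/2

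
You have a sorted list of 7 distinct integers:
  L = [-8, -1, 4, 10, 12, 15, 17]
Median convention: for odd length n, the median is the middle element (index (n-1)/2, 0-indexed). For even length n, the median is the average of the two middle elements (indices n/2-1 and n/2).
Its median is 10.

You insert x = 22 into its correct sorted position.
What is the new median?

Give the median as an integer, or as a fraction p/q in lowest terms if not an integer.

Answer: 11

Derivation:
Old list (sorted, length 7): [-8, -1, 4, 10, 12, 15, 17]
Old median = 10
Insert x = 22
Old length odd (7). Middle was index 3 = 10.
New length even (8). New median = avg of two middle elements.
x = 22: 7 elements are < x, 0 elements are > x.
New sorted list: [-8, -1, 4, 10, 12, 15, 17, 22]
New median = 11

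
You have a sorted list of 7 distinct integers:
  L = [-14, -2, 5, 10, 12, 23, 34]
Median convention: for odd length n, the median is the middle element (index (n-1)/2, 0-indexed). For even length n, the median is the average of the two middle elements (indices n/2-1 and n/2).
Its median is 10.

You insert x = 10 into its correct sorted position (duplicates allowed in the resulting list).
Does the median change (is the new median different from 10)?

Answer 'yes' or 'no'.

Answer: no

Derivation:
Old median = 10
Insert x = 10
New median = 10
Changed? no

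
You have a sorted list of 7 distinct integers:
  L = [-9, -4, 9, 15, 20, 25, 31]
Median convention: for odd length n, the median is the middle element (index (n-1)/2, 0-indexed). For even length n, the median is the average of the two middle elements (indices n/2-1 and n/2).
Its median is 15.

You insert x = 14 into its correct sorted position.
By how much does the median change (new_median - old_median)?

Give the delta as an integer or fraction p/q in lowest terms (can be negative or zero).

Old median = 15
After inserting x = 14: new sorted = [-9, -4, 9, 14, 15, 20, 25, 31]
New median = 29/2
Delta = 29/2 - 15 = -1/2

Answer: -1/2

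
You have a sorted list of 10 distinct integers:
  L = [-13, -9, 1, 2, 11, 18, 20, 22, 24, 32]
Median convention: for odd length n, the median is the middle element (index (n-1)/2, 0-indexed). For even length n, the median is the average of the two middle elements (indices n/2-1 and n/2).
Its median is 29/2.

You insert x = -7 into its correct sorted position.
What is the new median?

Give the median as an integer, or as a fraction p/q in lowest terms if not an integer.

Old list (sorted, length 10): [-13, -9, 1, 2, 11, 18, 20, 22, 24, 32]
Old median = 29/2
Insert x = -7
Old length even (10). Middle pair: indices 4,5 = 11,18.
New length odd (11). New median = single middle element.
x = -7: 2 elements are < x, 8 elements are > x.
New sorted list: [-13, -9, -7, 1, 2, 11, 18, 20, 22, 24, 32]
New median = 11

Answer: 11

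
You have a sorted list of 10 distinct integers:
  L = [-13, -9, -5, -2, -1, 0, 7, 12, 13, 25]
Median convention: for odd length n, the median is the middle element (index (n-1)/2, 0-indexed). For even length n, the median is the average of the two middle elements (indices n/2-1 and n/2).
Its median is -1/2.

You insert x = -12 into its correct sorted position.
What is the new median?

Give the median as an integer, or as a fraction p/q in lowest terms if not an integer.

Answer: -1

Derivation:
Old list (sorted, length 10): [-13, -9, -5, -2, -1, 0, 7, 12, 13, 25]
Old median = -1/2
Insert x = -12
Old length even (10). Middle pair: indices 4,5 = -1,0.
New length odd (11). New median = single middle element.
x = -12: 1 elements are < x, 9 elements are > x.
New sorted list: [-13, -12, -9, -5, -2, -1, 0, 7, 12, 13, 25]
New median = -1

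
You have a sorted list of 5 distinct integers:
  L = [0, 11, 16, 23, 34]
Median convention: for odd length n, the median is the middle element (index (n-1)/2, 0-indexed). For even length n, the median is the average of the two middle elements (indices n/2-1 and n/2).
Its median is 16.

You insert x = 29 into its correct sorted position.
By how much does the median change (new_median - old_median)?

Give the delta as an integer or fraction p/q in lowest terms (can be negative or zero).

Old median = 16
After inserting x = 29: new sorted = [0, 11, 16, 23, 29, 34]
New median = 39/2
Delta = 39/2 - 16 = 7/2

Answer: 7/2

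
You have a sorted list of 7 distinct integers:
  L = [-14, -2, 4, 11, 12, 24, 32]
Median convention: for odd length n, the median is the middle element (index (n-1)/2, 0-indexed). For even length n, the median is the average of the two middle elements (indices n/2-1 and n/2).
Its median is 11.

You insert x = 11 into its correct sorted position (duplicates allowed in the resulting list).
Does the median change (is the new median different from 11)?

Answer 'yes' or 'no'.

Old median = 11
Insert x = 11
New median = 11
Changed? no

Answer: no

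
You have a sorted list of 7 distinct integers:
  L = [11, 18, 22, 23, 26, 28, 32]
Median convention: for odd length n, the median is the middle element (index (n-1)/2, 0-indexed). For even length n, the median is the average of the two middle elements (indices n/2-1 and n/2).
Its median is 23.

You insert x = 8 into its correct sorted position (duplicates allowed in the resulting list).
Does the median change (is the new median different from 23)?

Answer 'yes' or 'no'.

Answer: yes

Derivation:
Old median = 23
Insert x = 8
New median = 45/2
Changed? yes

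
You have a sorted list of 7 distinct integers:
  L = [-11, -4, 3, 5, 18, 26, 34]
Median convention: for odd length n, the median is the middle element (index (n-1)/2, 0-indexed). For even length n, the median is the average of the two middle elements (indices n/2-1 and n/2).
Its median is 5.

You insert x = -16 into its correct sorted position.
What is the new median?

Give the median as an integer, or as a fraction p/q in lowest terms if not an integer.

Answer: 4

Derivation:
Old list (sorted, length 7): [-11, -4, 3, 5, 18, 26, 34]
Old median = 5
Insert x = -16
Old length odd (7). Middle was index 3 = 5.
New length even (8). New median = avg of two middle elements.
x = -16: 0 elements are < x, 7 elements are > x.
New sorted list: [-16, -11, -4, 3, 5, 18, 26, 34]
New median = 4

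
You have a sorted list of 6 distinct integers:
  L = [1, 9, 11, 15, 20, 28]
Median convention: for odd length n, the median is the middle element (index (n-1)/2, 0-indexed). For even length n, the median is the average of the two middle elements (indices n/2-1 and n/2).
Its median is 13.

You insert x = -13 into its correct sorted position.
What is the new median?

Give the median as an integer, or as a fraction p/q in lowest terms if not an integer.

Old list (sorted, length 6): [1, 9, 11, 15, 20, 28]
Old median = 13
Insert x = -13
Old length even (6). Middle pair: indices 2,3 = 11,15.
New length odd (7). New median = single middle element.
x = -13: 0 elements are < x, 6 elements are > x.
New sorted list: [-13, 1, 9, 11, 15, 20, 28]
New median = 11

Answer: 11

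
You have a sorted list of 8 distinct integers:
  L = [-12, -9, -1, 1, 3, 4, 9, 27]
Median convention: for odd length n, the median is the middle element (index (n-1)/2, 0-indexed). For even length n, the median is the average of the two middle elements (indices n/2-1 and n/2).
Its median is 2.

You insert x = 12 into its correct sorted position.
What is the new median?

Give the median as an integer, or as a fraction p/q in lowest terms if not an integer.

Answer: 3

Derivation:
Old list (sorted, length 8): [-12, -9, -1, 1, 3, 4, 9, 27]
Old median = 2
Insert x = 12
Old length even (8). Middle pair: indices 3,4 = 1,3.
New length odd (9). New median = single middle element.
x = 12: 7 elements are < x, 1 elements are > x.
New sorted list: [-12, -9, -1, 1, 3, 4, 9, 12, 27]
New median = 3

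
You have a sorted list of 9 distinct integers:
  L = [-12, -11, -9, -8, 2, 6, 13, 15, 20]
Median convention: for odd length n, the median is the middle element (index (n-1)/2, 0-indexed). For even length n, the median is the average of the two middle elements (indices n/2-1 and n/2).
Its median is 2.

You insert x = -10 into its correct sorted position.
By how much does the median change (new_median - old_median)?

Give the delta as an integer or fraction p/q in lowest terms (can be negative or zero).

Old median = 2
After inserting x = -10: new sorted = [-12, -11, -10, -9, -8, 2, 6, 13, 15, 20]
New median = -3
Delta = -3 - 2 = -5

Answer: -5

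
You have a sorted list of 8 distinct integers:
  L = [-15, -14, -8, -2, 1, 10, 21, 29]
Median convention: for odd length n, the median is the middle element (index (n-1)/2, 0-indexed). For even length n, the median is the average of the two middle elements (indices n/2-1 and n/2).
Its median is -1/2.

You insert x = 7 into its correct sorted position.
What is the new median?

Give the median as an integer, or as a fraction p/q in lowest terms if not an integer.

Old list (sorted, length 8): [-15, -14, -8, -2, 1, 10, 21, 29]
Old median = -1/2
Insert x = 7
Old length even (8). Middle pair: indices 3,4 = -2,1.
New length odd (9). New median = single middle element.
x = 7: 5 elements are < x, 3 elements are > x.
New sorted list: [-15, -14, -8, -2, 1, 7, 10, 21, 29]
New median = 1

Answer: 1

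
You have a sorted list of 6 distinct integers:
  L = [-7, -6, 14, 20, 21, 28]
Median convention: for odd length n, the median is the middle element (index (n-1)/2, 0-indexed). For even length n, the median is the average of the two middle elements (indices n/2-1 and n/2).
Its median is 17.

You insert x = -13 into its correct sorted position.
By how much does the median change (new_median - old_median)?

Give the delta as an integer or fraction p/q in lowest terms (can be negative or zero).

Old median = 17
After inserting x = -13: new sorted = [-13, -7, -6, 14, 20, 21, 28]
New median = 14
Delta = 14 - 17 = -3

Answer: -3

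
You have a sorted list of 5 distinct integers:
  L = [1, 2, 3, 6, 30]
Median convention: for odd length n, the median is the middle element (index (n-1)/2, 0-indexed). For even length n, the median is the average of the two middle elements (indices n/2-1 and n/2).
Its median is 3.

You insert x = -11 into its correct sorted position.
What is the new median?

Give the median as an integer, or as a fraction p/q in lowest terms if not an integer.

Answer: 5/2

Derivation:
Old list (sorted, length 5): [1, 2, 3, 6, 30]
Old median = 3
Insert x = -11
Old length odd (5). Middle was index 2 = 3.
New length even (6). New median = avg of two middle elements.
x = -11: 0 elements are < x, 5 elements are > x.
New sorted list: [-11, 1, 2, 3, 6, 30]
New median = 5/2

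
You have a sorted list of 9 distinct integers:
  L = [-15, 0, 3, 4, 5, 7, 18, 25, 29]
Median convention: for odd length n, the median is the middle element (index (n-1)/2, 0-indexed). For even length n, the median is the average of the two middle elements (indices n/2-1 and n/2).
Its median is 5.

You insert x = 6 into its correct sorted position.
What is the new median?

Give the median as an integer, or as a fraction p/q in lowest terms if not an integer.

Old list (sorted, length 9): [-15, 0, 3, 4, 5, 7, 18, 25, 29]
Old median = 5
Insert x = 6
Old length odd (9). Middle was index 4 = 5.
New length even (10). New median = avg of two middle elements.
x = 6: 5 elements are < x, 4 elements are > x.
New sorted list: [-15, 0, 3, 4, 5, 6, 7, 18, 25, 29]
New median = 11/2

Answer: 11/2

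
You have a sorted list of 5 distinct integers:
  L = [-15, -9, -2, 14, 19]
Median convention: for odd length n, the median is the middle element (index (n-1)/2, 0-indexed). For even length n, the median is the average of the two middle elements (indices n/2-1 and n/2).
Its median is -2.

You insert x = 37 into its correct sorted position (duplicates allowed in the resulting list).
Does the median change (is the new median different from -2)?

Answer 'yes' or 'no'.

Old median = -2
Insert x = 37
New median = 6
Changed? yes

Answer: yes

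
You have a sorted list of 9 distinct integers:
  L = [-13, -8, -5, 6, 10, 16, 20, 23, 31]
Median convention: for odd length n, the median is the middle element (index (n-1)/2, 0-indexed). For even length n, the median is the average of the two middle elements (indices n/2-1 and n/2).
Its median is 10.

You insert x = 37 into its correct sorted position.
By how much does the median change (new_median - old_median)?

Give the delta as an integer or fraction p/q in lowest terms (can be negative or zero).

Old median = 10
After inserting x = 37: new sorted = [-13, -8, -5, 6, 10, 16, 20, 23, 31, 37]
New median = 13
Delta = 13 - 10 = 3

Answer: 3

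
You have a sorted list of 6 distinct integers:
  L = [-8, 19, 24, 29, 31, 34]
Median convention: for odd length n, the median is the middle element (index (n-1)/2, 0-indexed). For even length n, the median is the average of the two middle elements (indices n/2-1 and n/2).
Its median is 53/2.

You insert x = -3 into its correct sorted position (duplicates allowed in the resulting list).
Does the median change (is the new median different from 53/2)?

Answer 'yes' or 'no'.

Answer: yes

Derivation:
Old median = 53/2
Insert x = -3
New median = 24
Changed? yes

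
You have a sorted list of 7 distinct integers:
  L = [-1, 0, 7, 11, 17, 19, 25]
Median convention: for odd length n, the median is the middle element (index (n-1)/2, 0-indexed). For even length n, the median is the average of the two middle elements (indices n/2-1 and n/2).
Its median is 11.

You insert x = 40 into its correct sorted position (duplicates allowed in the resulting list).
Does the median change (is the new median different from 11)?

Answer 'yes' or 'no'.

Answer: yes

Derivation:
Old median = 11
Insert x = 40
New median = 14
Changed? yes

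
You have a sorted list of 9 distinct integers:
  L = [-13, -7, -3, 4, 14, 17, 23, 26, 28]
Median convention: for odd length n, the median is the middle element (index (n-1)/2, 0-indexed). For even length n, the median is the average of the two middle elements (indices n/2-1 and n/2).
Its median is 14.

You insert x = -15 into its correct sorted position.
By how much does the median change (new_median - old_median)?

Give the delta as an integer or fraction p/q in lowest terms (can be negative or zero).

Old median = 14
After inserting x = -15: new sorted = [-15, -13, -7, -3, 4, 14, 17, 23, 26, 28]
New median = 9
Delta = 9 - 14 = -5

Answer: -5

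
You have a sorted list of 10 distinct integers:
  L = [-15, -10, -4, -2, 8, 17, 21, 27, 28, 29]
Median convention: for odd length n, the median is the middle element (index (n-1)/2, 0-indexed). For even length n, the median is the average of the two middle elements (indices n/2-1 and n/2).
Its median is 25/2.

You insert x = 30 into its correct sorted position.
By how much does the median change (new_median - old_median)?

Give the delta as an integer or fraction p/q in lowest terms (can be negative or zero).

Old median = 25/2
After inserting x = 30: new sorted = [-15, -10, -4, -2, 8, 17, 21, 27, 28, 29, 30]
New median = 17
Delta = 17 - 25/2 = 9/2

Answer: 9/2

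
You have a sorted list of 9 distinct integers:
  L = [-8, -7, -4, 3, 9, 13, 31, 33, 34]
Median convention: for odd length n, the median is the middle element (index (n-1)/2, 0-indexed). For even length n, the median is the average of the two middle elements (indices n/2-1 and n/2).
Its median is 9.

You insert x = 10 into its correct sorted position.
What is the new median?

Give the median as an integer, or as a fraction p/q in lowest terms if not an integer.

Answer: 19/2

Derivation:
Old list (sorted, length 9): [-8, -7, -4, 3, 9, 13, 31, 33, 34]
Old median = 9
Insert x = 10
Old length odd (9). Middle was index 4 = 9.
New length even (10). New median = avg of two middle elements.
x = 10: 5 elements are < x, 4 elements are > x.
New sorted list: [-8, -7, -4, 3, 9, 10, 13, 31, 33, 34]
New median = 19/2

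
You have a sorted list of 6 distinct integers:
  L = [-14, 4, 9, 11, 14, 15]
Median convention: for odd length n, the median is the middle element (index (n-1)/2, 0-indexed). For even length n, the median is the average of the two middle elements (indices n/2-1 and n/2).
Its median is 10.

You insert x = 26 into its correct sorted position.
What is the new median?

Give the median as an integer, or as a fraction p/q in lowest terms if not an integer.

Answer: 11

Derivation:
Old list (sorted, length 6): [-14, 4, 9, 11, 14, 15]
Old median = 10
Insert x = 26
Old length even (6). Middle pair: indices 2,3 = 9,11.
New length odd (7). New median = single middle element.
x = 26: 6 elements are < x, 0 elements are > x.
New sorted list: [-14, 4, 9, 11, 14, 15, 26]
New median = 11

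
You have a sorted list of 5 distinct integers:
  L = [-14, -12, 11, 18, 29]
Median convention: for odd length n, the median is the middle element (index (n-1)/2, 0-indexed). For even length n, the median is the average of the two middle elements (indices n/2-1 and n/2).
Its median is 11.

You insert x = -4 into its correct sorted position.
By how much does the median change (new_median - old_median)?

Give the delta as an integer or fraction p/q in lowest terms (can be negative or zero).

Answer: -15/2

Derivation:
Old median = 11
After inserting x = -4: new sorted = [-14, -12, -4, 11, 18, 29]
New median = 7/2
Delta = 7/2 - 11 = -15/2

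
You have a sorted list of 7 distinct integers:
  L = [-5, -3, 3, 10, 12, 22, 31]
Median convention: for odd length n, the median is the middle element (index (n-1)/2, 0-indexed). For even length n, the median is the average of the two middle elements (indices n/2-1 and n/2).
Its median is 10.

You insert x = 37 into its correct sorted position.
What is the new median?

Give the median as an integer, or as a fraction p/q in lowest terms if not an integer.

Answer: 11

Derivation:
Old list (sorted, length 7): [-5, -3, 3, 10, 12, 22, 31]
Old median = 10
Insert x = 37
Old length odd (7). Middle was index 3 = 10.
New length even (8). New median = avg of two middle elements.
x = 37: 7 elements are < x, 0 elements are > x.
New sorted list: [-5, -3, 3, 10, 12, 22, 31, 37]
New median = 11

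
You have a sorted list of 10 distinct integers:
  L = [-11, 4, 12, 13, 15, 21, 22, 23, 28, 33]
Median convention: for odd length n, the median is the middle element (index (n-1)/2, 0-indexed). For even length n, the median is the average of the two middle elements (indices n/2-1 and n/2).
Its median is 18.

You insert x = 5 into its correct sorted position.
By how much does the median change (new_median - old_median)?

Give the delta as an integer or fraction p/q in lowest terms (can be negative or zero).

Answer: -3

Derivation:
Old median = 18
After inserting x = 5: new sorted = [-11, 4, 5, 12, 13, 15, 21, 22, 23, 28, 33]
New median = 15
Delta = 15 - 18 = -3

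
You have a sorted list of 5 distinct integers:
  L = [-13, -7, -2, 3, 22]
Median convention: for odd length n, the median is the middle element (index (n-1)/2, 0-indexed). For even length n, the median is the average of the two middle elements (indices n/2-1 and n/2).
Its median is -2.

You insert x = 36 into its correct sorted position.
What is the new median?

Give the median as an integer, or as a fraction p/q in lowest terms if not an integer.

Old list (sorted, length 5): [-13, -7, -2, 3, 22]
Old median = -2
Insert x = 36
Old length odd (5). Middle was index 2 = -2.
New length even (6). New median = avg of two middle elements.
x = 36: 5 elements are < x, 0 elements are > x.
New sorted list: [-13, -7, -2, 3, 22, 36]
New median = 1/2

Answer: 1/2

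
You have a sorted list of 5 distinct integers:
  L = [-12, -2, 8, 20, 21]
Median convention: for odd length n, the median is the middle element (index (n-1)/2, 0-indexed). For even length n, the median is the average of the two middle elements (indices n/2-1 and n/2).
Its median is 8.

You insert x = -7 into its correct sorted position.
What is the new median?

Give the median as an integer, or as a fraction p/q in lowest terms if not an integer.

Old list (sorted, length 5): [-12, -2, 8, 20, 21]
Old median = 8
Insert x = -7
Old length odd (5). Middle was index 2 = 8.
New length even (6). New median = avg of two middle elements.
x = -7: 1 elements are < x, 4 elements are > x.
New sorted list: [-12, -7, -2, 8, 20, 21]
New median = 3

Answer: 3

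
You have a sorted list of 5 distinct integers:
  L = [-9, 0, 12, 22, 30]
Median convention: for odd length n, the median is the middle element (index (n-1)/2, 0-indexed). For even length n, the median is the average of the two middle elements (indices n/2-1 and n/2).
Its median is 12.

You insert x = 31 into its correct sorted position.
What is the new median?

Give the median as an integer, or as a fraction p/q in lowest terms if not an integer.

Answer: 17

Derivation:
Old list (sorted, length 5): [-9, 0, 12, 22, 30]
Old median = 12
Insert x = 31
Old length odd (5). Middle was index 2 = 12.
New length even (6). New median = avg of two middle elements.
x = 31: 5 elements are < x, 0 elements are > x.
New sorted list: [-9, 0, 12, 22, 30, 31]
New median = 17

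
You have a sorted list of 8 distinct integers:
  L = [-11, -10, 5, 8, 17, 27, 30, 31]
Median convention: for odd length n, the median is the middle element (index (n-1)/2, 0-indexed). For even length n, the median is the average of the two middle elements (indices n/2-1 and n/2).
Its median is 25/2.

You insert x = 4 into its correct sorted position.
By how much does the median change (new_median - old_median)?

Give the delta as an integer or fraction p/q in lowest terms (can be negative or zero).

Answer: -9/2

Derivation:
Old median = 25/2
After inserting x = 4: new sorted = [-11, -10, 4, 5, 8, 17, 27, 30, 31]
New median = 8
Delta = 8 - 25/2 = -9/2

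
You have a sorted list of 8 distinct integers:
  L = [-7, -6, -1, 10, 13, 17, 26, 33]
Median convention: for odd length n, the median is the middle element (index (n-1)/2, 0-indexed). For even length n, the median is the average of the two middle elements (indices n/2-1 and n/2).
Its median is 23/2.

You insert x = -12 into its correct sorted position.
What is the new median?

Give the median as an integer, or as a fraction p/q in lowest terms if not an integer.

Answer: 10

Derivation:
Old list (sorted, length 8): [-7, -6, -1, 10, 13, 17, 26, 33]
Old median = 23/2
Insert x = -12
Old length even (8). Middle pair: indices 3,4 = 10,13.
New length odd (9). New median = single middle element.
x = -12: 0 elements are < x, 8 elements are > x.
New sorted list: [-12, -7, -6, -1, 10, 13, 17, 26, 33]
New median = 10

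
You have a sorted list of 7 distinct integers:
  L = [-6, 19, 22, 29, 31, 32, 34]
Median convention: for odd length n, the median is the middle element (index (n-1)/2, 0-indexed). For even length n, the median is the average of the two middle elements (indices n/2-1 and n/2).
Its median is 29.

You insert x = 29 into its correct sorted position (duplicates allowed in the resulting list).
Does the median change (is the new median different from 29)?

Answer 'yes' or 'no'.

Old median = 29
Insert x = 29
New median = 29
Changed? no

Answer: no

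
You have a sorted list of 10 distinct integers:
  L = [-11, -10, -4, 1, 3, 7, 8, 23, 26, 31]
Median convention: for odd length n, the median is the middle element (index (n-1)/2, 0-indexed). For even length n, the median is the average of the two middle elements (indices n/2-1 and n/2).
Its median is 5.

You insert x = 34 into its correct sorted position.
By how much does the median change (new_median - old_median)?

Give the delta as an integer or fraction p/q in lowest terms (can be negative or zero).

Old median = 5
After inserting x = 34: new sorted = [-11, -10, -4, 1, 3, 7, 8, 23, 26, 31, 34]
New median = 7
Delta = 7 - 5 = 2

Answer: 2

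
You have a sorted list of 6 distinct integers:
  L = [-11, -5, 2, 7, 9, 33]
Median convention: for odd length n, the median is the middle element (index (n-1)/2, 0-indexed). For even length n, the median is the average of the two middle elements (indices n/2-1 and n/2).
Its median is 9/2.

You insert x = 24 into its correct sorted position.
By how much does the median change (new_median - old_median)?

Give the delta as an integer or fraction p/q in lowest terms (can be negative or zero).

Old median = 9/2
After inserting x = 24: new sorted = [-11, -5, 2, 7, 9, 24, 33]
New median = 7
Delta = 7 - 9/2 = 5/2

Answer: 5/2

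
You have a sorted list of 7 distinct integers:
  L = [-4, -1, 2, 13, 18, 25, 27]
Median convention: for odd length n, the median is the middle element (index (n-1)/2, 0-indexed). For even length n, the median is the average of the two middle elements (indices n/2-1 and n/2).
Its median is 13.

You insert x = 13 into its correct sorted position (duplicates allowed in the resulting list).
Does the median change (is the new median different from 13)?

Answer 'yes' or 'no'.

Old median = 13
Insert x = 13
New median = 13
Changed? no

Answer: no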